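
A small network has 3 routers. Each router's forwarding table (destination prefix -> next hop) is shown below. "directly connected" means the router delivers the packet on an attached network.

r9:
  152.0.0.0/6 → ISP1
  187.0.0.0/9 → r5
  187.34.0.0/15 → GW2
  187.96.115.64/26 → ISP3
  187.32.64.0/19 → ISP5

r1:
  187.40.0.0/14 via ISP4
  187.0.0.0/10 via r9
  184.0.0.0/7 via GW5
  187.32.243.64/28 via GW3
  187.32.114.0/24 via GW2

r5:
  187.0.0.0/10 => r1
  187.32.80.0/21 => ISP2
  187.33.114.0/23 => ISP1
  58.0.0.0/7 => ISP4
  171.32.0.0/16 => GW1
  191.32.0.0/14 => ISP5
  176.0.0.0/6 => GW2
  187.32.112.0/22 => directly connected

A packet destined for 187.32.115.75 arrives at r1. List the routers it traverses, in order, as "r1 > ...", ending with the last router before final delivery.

r1 > r9 > r5

At r1: longest match for 187.32.115.75 is 187.0.0.0/10 -> r9
At r9: longest match for 187.32.115.75 is 187.0.0.0/9 -> r5
At r5: longest match for 187.32.115.75 is 187.32.112.0/22 -> directly connected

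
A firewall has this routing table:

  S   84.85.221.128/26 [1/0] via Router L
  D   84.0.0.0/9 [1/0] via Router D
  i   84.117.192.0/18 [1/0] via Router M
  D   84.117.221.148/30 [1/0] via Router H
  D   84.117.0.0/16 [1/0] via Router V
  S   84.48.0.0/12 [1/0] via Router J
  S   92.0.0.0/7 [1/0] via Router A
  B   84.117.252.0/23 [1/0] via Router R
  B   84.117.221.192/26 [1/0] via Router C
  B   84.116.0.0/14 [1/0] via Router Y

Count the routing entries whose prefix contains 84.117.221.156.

Prefixes containing 84.117.221.156:
  84.0.0.0/9 (84.0.0.0 - 84.127.255.255)
  84.116.0.0/14 (84.116.0.0 - 84.119.255.255)
  84.117.0.0/16 (84.117.0.0 - 84.117.255.255)
  84.117.192.0/18 (84.117.192.0 - 84.117.255.255)
Total matching entries: 4.

4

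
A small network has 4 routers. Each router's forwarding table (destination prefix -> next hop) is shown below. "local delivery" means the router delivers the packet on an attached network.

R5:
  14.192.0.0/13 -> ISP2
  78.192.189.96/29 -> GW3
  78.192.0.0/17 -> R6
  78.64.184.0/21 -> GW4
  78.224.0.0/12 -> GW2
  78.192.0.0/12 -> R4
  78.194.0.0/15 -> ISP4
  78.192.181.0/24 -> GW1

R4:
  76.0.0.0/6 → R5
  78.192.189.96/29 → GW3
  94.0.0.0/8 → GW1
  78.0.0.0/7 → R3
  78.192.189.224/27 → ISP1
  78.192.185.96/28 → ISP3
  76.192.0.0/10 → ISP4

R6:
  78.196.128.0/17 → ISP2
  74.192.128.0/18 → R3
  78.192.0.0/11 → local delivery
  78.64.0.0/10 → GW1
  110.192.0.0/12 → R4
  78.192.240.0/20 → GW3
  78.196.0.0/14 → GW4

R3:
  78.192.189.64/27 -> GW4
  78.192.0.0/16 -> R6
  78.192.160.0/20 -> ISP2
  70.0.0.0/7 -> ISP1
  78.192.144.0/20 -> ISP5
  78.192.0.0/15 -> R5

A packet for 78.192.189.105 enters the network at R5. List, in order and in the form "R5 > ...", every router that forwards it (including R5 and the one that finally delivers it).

R5 > R4 > R3 > R6

At R5: longest match for 78.192.189.105 is 78.192.0.0/12 -> R4
At R4: longest match for 78.192.189.105 is 78.0.0.0/7 -> R3
At R3: longest match for 78.192.189.105 is 78.192.0.0/16 -> R6
At R6: longest match for 78.192.189.105 is 78.192.0.0/11 -> local delivery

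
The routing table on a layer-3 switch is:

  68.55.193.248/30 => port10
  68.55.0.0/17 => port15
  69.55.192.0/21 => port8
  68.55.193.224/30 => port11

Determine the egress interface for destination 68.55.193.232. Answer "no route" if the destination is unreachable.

No entry's prefix contains 68.55.193.232; there is no default route.

no route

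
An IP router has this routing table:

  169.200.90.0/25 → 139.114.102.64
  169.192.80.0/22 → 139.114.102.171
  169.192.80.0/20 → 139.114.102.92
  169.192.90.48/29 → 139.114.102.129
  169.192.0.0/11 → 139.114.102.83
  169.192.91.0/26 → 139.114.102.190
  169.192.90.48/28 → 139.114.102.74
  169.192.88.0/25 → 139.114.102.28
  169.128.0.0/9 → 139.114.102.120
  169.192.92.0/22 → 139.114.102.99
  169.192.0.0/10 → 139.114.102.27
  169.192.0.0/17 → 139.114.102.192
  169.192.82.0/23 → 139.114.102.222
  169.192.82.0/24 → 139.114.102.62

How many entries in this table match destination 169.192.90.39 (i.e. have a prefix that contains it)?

5

Prefixes containing 169.192.90.39:
  169.128.0.0/9 (169.128.0.0 - 169.255.255.255)
  169.192.0.0/10 (169.192.0.0 - 169.255.255.255)
  169.192.0.0/11 (169.192.0.0 - 169.223.255.255)
  169.192.0.0/17 (169.192.0.0 - 169.192.127.255)
  169.192.80.0/20 (169.192.80.0 - 169.192.95.255)
Total matching entries: 5.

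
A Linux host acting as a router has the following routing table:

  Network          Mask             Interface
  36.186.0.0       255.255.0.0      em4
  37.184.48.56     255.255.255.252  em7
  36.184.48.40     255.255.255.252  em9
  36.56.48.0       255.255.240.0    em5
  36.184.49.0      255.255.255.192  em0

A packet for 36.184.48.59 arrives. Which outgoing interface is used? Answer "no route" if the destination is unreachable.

no route

No entry's prefix contains 36.184.48.59; there is no default route.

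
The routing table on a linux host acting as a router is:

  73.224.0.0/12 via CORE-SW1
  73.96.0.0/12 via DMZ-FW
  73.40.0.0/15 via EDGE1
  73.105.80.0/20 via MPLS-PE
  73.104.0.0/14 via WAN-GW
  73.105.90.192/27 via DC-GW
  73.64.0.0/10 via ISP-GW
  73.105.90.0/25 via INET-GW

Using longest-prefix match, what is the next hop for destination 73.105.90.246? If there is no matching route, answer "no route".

MPLS-PE

Routes whose prefix contains 73.105.90.246:
  73.64.0.0/10 (73.64.0.0 - 73.127.255.255) -> ISP-GW
  73.96.0.0/12 (73.96.0.0 - 73.111.255.255) -> DMZ-FW
  73.104.0.0/14 (73.104.0.0 - 73.107.255.255) -> WAN-GW
  73.105.80.0/20 (73.105.80.0 - 73.105.95.255) -> MPLS-PE
More-specific entries that do NOT match:
  73.105.90.192/27 (73.105.90.192 - 73.105.90.223) does not contain 73.105.90.246
  73.105.90.0/25 (73.105.90.0 - 73.105.90.127) does not contain 73.105.90.246
Longest matching prefix is /20 -> next hop MPLS-PE.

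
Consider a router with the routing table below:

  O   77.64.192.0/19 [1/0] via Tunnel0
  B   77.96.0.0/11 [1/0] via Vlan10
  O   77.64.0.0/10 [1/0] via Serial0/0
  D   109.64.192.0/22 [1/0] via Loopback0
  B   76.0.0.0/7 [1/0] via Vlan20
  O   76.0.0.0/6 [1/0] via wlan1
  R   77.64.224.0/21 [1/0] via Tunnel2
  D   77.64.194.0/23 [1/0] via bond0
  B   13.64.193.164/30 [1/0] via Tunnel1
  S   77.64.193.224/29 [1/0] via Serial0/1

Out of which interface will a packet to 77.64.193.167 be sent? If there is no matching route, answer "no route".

Tunnel0

Routes whose prefix contains 77.64.193.167:
  76.0.0.0/6 (76.0.0.0 - 79.255.255.255) -> wlan1
  76.0.0.0/7 (76.0.0.0 - 77.255.255.255) -> Vlan20
  77.64.0.0/10 (77.64.0.0 - 77.127.255.255) -> Serial0/0
  77.64.192.0/19 (77.64.192.0 - 77.64.223.255) -> Tunnel0
More-specific entries that do NOT match:
  13.64.193.164/30 (13.64.193.164 - 13.64.193.167) does not contain 77.64.193.167
  77.64.193.224/29 (77.64.193.224 - 77.64.193.231) does not contain 77.64.193.167
  77.64.194.0/23 (77.64.194.0 - 77.64.195.255) does not contain 77.64.193.167
  109.64.192.0/22 (109.64.192.0 - 109.64.195.255) does not contain 77.64.193.167
  77.64.224.0/21 (77.64.224.0 - 77.64.231.255) does not contain 77.64.193.167
Longest matching prefix is /19 -> interface Tunnel0.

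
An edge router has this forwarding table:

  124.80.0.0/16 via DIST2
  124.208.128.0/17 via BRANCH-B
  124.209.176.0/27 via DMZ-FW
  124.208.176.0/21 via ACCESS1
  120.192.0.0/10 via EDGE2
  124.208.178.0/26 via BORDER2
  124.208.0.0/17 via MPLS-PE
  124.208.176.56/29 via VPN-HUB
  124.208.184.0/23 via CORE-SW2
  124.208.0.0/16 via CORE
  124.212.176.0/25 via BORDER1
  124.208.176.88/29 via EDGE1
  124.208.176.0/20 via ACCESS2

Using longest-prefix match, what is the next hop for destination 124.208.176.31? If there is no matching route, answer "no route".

Routes whose prefix contains 124.208.176.31:
  124.208.0.0/16 (124.208.0.0 - 124.208.255.255) -> CORE
  124.208.128.0/17 (124.208.128.0 - 124.208.255.255) -> BRANCH-B
  124.208.176.0/20 (124.208.176.0 - 124.208.191.255) -> ACCESS2
  124.208.176.0/21 (124.208.176.0 - 124.208.183.255) -> ACCESS1
More-specific entries that do NOT match:
  124.208.176.56/29 (124.208.176.56 - 124.208.176.63) does not contain 124.208.176.31
  124.208.176.88/29 (124.208.176.88 - 124.208.176.95) does not contain 124.208.176.31
  124.209.176.0/27 (124.209.176.0 - 124.209.176.31) does not contain 124.208.176.31
  124.208.178.0/26 (124.208.178.0 - 124.208.178.63) does not contain 124.208.176.31
  124.212.176.0/25 (124.212.176.0 - 124.212.176.127) does not contain 124.208.176.31
  124.208.184.0/23 (124.208.184.0 - 124.208.185.255) does not contain 124.208.176.31
Longest matching prefix is /21 -> next hop ACCESS1.

ACCESS1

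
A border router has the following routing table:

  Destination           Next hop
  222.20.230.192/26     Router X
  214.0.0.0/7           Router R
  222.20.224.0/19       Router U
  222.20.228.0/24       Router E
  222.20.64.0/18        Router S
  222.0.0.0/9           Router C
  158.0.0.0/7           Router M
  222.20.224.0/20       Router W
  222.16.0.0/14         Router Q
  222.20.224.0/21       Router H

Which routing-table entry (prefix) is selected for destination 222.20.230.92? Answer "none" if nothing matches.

222.20.224.0/21

Entries matching 222.20.230.92:
  222.0.0.0/9 (222.0.0.0 - 222.127.255.255)
  222.20.224.0/19 (222.20.224.0 - 222.20.255.255)
  222.20.224.0/20 (222.20.224.0 - 222.20.239.255)
  222.20.224.0/21 (222.20.224.0 - 222.20.231.255)
Most specific is 222.20.224.0/21.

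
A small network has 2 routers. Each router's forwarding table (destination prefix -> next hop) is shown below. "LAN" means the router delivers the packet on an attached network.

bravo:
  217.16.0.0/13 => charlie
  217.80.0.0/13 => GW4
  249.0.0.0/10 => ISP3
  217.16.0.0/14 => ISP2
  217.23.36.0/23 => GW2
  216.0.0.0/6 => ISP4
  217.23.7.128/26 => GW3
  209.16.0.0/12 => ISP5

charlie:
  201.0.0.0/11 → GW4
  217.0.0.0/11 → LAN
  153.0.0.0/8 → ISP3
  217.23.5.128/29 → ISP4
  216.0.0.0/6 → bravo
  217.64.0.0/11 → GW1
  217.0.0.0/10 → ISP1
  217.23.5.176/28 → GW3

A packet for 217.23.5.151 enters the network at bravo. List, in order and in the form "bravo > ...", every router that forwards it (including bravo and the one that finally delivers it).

bravo > charlie

At bravo: longest match for 217.23.5.151 is 217.16.0.0/13 -> charlie
At charlie: longest match for 217.23.5.151 is 217.0.0.0/11 -> LAN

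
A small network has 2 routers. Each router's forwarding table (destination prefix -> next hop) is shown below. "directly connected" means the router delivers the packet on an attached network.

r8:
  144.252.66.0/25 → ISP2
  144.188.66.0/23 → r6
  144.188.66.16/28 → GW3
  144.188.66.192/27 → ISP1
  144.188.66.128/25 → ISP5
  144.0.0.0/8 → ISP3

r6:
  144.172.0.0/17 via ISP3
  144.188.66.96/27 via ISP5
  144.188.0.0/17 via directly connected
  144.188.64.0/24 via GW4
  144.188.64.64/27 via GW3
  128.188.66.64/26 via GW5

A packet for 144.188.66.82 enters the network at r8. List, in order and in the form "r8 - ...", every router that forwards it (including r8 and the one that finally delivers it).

At r8: longest match for 144.188.66.82 is 144.188.66.0/23 -> r6
At r6: longest match for 144.188.66.82 is 144.188.0.0/17 -> directly connected

r8 - r6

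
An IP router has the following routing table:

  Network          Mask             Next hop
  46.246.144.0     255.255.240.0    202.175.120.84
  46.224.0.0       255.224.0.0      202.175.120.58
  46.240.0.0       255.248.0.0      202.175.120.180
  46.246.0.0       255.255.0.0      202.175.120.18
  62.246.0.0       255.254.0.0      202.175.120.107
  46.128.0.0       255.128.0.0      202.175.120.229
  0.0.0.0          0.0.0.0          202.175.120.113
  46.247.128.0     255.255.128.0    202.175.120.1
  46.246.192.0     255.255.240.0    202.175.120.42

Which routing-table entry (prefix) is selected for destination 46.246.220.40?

46.246.0.0/16

Entries matching 46.246.220.40:
  0.0.0.0/0 (default, matches everything)
  46.128.0.0/9 (46.128.0.0 - 46.255.255.255)
  46.224.0.0/11 (46.224.0.0 - 46.255.255.255)
  46.240.0.0/13 (46.240.0.0 - 46.247.255.255)
  46.246.0.0/16 (46.246.0.0 - 46.246.255.255)
Most specific is 46.246.0.0/16.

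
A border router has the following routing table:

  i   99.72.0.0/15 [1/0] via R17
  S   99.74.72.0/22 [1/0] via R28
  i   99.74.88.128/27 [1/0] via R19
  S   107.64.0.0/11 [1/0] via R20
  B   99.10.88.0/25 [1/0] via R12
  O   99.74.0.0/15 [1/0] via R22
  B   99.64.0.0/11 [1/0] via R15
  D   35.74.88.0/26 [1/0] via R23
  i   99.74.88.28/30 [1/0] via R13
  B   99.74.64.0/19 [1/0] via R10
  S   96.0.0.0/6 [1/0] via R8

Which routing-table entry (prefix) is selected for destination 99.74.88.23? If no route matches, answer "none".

Entries matching 99.74.88.23:
  96.0.0.0/6 (96.0.0.0 - 99.255.255.255)
  99.64.0.0/11 (99.64.0.0 - 99.95.255.255)
  99.74.0.0/15 (99.74.0.0 - 99.75.255.255)
  99.74.64.0/19 (99.74.64.0 - 99.74.95.255)
Most specific is 99.74.64.0/19.

99.74.64.0/19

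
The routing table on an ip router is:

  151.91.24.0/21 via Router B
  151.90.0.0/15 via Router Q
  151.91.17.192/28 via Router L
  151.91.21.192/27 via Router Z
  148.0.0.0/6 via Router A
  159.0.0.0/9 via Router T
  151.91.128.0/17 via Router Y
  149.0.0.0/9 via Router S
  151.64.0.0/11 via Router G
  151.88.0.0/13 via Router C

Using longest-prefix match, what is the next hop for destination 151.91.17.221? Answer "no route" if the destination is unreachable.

Router Q

Routes whose prefix contains 151.91.17.221:
  148.0.0.0/6 (148.0.0.0 - 151.255.255.255) -> Router A
  151.64.0.0/11 (151.64.0.0 - 151.95.255.255) -> Router G
  151.88.0.0/13 (151.88.0.0 - 151.95.255.255) -> Router C
  151.90.0.0/15 (151.90.0.0 - 151.91.255.255) -> Router Q
More-specific entries that do NOT match:
  151.91.17.192/28 (151.91.17.192 - 151.91.17.207) does not contain 151.91.17.221
  151.91.21.192/27 (151.91.21.192 - 151.91.21.223) does not contain 151.91.17.221
  151.91.24.0/21 (151.91.24.0 - 151.91.31.255) does not contain 151.91.17.221
  151.91.128.0/17 (151.91.128.0 - 151.91.255.255) does not contain 151.91.17.221
Longest matching prefix is /15 -> next hop Router Q.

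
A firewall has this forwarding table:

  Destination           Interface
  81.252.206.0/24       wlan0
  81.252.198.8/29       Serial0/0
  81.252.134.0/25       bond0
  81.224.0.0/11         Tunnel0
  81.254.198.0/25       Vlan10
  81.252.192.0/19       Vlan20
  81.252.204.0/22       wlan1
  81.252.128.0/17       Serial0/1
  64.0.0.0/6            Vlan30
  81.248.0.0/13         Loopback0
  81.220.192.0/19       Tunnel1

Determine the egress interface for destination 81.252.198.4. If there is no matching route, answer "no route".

Vlan20

Routes whose prefix contains 81.252.198.4:
  81.224.0.0/11 (81.224.0.0 - 81.255.255.255) -> Tunnel0
  81.248.0.0/13 (81.248.0.0 - 81.255.255.255) -> Loopback0
  81.252.128.0/17 (81.252.128.0 - 81.252.255.255) -> Serial0/1
  81.252.192.0/19 (81.252.192.0 - 81.252.223.255) -> Vlan20
More-specific entries that do NOT match:
  81.252.198.8/29 (81.252.198.8 - 81.252.198.15) does not contain 81.252.198.4
  81.252.134.0/25 (81.252.134.0 - 81.252.134.127) does not contain 81.252.198.4
  81.254.198.0/25 (81.254.198.0 - 81.254.198.127) does not contain 81.252.198.4
  81.252.206.0/24 (81.252.206.0 - 81.252.206.255) does not contain 81.252.198.4
  81.252.204.0/22 (81.252.204.0 - 81.252.207.255) does not contain 81.252.198.4
Longest matching prefix is /19 -> interface Vlan20.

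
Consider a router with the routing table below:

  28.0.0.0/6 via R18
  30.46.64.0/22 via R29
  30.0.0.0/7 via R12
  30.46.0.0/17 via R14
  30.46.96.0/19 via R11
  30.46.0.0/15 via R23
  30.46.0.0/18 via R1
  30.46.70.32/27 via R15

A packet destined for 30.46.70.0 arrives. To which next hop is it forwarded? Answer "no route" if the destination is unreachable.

R14

Routes whose prefix contains 30.46.70.0:
  28.0.0.0/6 (28.0.0.0 - 31.255.255.255) -> R18
  30.0.0.0/7 (30.0.0.0 - 31.255.255.255) -> R12
  30.46.0.0/15 (30.46.0.0 - 30.47.255.255) -> R23
  30.46.0.0/17 (30.46.0.0 - 30.46.127.255) -> R14
More-specific entries that do NOT match:
  30.46.70.32/27 (30.46.70.32 - 30.46.70.63) does not contain 30.46.70.0
  30.46.64.0/22 (30.46.64.0 - 30.46.67.255) does not contain 30.46.70.0
  30.46.96.0/19 (30.46.96.0 - 30.46.127.255) does not contain 30.46.70.0
  30.46.0.0/18 (30.46.0.0 - 30.46.63.255) does not contain 30.46.70.0
Longest matching prefix is /17 -> next hop R14.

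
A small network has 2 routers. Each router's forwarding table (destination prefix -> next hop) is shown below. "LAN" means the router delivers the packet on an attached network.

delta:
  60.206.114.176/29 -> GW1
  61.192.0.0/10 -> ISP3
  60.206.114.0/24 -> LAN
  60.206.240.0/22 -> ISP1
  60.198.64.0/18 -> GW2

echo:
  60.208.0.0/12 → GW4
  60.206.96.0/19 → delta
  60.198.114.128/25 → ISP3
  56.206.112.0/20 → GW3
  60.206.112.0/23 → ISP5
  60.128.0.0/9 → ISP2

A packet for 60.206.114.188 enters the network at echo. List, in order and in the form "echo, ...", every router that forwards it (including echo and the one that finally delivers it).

At echo: longest match for 60.206.114.188 is 60.206.96.0/19 -> delta
At delta: longest match for 60.206.114.188 is 60.206.114.0/24 -> LAN

echo, delta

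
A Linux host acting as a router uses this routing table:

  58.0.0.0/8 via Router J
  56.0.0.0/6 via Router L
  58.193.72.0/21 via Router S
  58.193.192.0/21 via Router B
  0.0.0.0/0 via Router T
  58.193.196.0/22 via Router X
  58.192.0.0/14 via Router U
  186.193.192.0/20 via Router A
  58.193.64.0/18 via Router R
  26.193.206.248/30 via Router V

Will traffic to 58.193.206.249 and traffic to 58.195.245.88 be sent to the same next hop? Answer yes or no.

58.193.206.249: longest match 58.192.0.0/14 -> Router U
58.195.245.88: longest match 58.192.0.0/14 -> Router U

yes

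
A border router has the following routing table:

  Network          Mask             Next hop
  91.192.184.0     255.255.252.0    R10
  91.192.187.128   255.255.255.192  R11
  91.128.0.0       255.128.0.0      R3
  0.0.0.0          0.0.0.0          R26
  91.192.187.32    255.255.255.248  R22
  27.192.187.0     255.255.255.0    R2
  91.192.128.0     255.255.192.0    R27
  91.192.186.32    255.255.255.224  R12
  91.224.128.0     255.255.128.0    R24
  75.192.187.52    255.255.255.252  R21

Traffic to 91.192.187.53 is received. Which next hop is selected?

Routes whose prefix contains 91.192.187.53:
  0.0.0.0/0 (default, matches everything) -> R26
  91.128.0.0/9 (91.128.0.0 - 91.255.255.255) -> R3
  91.192.128.0/18 (91.192.128.0 - 91.192.191.255) -> R27
  91.192.184.0/22 (91.192.184.0 - 91.192.187.255) -> R10
More-specific entries that do NOT match:
  75.192.187.52/30 (75.192.187.52 - 75.192.187.55) does not contain 91.192.187.53
  91.192.187.32/29 (91.192.187.32 - 91.192.187.39) does not contain 91.192.187.53
  91.192.186.32/27 (91.192.186.32 - 91.192.186.63) does not contain 91.192.187.53
  91.192.187.128/26 (91.192.187.128 - 91.192.187.191) does not contain 91.192.187.53
  27.192.187.0/24 (27.192.187.0 - 27.192.187.255) does not contain 91.192.187.53
Longest matching prefix is /22 -> next hop R10.

R10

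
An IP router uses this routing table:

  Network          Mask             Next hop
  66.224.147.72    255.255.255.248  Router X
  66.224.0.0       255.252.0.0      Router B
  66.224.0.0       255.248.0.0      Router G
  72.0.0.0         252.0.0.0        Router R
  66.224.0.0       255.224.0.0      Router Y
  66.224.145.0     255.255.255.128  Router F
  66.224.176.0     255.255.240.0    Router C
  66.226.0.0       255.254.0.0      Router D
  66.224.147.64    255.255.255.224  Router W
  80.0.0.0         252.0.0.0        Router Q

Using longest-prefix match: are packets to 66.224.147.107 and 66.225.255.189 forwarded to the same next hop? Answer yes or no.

66.224.147.107: longest match 66.224.0.0/14 -> Router B
66.225.255.189: longest match 66.224.0.0/14 -> Router B

yes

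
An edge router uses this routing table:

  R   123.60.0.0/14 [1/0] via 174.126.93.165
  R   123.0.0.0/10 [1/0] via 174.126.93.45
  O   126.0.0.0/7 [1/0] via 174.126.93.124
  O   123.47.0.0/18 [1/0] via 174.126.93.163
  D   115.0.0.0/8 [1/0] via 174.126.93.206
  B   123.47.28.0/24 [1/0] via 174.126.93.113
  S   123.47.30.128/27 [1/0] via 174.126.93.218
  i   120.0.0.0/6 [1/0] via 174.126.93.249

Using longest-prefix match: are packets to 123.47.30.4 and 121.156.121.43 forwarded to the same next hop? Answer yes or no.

no

123.47.30.4: longest match 123.47.0.0/18 -> 174.126.93.163
121.156.121.43: longest match 120.0.0.0/6 -> 174.126.93.249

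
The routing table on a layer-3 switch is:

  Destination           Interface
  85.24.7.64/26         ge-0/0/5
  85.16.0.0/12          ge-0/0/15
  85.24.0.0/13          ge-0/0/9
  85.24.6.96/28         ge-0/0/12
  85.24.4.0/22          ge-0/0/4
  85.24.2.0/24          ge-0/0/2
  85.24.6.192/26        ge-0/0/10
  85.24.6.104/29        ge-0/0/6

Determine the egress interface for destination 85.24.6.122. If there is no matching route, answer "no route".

Routes whose prefix contains 85.24.6.122:
  85.16.0.0/12 (85.16.0.0 - 85.31.255.255) -> ge-0/0/15
  85.24.0.0/13 (85.24.0.0 - 85.31.255.255) -> ge-0/0/9
  85.24.4.0/22 (85.24.4.0 - 85.24.7.255) -> ge-0/0/4
More-specific entries that do NOT match:
  85.24.6.104/29 (85.24.6.104 - 85.24.6.111) does not contain 85.24.6.122
  85.24.6.96/28 (85.24.6.96 - 85.24.6.111) does not contain 85.24.6.122
  85.24.7.64/26 (85.24.7.64 - 85.24.7.127) does not contain 85.24.6.122
  85.24.6.192/26 (85.24.6.192 - 85.24.6.255) does not contain 85.24.6.122
  85.24.2.0/24 (85.24.2.0 - 85.24.2.255) does not contain 85.24.6.122
Longest matching prefix is /22 -> interface ge-0/0/4.

ge-0/0/4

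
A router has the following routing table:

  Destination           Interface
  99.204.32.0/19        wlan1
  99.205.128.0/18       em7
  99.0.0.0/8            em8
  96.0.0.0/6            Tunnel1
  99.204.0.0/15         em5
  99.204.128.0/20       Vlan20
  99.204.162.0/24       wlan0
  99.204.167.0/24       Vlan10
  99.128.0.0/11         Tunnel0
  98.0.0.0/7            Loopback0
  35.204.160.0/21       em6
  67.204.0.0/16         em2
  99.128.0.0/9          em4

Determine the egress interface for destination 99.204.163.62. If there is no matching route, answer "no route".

Routes whose prefix contains 99.204.163.62:
  96.0.0.0/6 (96.0.0.0 - 99.255.255.255) -> Tunnel1
  98.0.0.0/7 (98.0.0.0 - 99.255.255.255) -> Loopback0
  99.0.0.0/8 (99.0.0.0 - 99.255.255.255) -> em8
  99.128.0.0/9 (99.128.0.0 - 99.255.255.255) -> em4
  99.204.0.0/15 (99.204.0.0 - 99.205.255.255) -> em5
More-specific entries that do NOT match:
  99.204.162.0/24 (99.204.162.0 - 99.204.162.255) does not contain 99.204.163.62
  99.204.167.0/24 (99.204.167.0 - 99.204.167.255) does not contain 99.204.163.62
  35.204.160.0/21 (35.204.160.0 - 35.204.167.255) does not contain 99.204.163.62
  99.204.128.0/20 (99.204.128.0 - 99.204.143.255) does not contain 99.204.163.62
  99.204.32.0/19 (99.204.32.0 - 99.204.63.255) does not contain 99.204.163.62
  99.205.128.0/18 (99.205.128.0 - 99.205.191.255) does not contain 99.204.163.62
  67.204.0.0/16 (67.204.0.0 - 67.204.255.255) does not contain 99.204.163.62
Longest matching prefix is /15 -> interface em5.

em5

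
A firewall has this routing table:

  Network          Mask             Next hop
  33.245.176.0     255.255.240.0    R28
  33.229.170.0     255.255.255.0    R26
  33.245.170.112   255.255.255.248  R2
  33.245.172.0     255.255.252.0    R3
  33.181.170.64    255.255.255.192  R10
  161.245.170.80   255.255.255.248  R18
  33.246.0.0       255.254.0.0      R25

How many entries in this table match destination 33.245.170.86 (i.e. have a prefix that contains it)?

No listed prefix contains 33.245.170.86.
Total matching entries: 0.

0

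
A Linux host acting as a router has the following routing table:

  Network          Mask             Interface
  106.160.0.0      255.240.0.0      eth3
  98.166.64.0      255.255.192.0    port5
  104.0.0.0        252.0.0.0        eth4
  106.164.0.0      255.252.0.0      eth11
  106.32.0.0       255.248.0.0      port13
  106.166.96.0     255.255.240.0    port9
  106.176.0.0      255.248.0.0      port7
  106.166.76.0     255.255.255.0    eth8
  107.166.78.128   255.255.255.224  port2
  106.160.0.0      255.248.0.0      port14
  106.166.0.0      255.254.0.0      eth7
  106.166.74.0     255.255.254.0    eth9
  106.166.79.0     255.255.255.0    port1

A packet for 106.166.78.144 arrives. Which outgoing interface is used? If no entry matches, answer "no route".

eth7

Routes whose prefix contains 106.166.78.144:
  104.0.0.0/6 (104.0.0.0 - 107.255.255.255) -> eth4
  106.160.0.0/12 (106.160.0.0 - 106.175.255.255) -> eth3
  106.160.0.0/13 (106.160.0.0 - 106.167.255.255) -> port14
  106.164.0.0/14 (106.164.0.0 - 106.167.255.255) -> eth11
  106.166.0.0/15 (106.166.0.0 - 106.167.255.255) -> eth7
More-specific entries that do NOT match:
  107.166.78.128/27 (107.166.78.128 - 107.166.78.159) does not contain 106.166.78.144
  106.166.76.0/24 (106.166.76.0 - 106.166.76.255) does not contain 106.166.78.144
  106.166.79.0/24 (106.166.79.0 - 106.166.79.255) does not contain 106.166.78.144
  106.166.74.0/23 (106.166.74.0 - 106.166.75.255) does not contain 106.166.78.144
  106.166.96.0/20 (106.166.96.0 - 106.166.111.255) does not contain 106.166.78.144
  98.166.64.0/18 (98.166.64.0 - 98.166.127.255) does not contain 106.166.78.144
Longest matching prefix is /15 -> interface eth7.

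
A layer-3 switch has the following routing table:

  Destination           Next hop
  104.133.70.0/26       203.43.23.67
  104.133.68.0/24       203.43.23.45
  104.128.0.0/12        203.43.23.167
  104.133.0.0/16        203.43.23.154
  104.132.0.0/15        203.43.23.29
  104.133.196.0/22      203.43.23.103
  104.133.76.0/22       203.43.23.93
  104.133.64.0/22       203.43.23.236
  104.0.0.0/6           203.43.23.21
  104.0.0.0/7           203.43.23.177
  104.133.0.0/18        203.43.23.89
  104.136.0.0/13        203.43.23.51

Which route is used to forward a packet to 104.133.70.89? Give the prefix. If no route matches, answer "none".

Entries matching 104.133.70.89:
  104.0.0.0/6 (104.0.0.0 - 107.255.255.255)
  104.0.0.0/7 (104.0.0.0 - 105.255.255.255)
  104.128.0.0/12 (104.128.0.0 - 104.143.255.255)
  104.132.0.0/15 (104.132.0.0 - 104.133.255.255)
  104.133.0.0/16 (104.133.0.0 - 104.133.255.255)
Most specific is 104.133.0.0/16.

104.133.0.0/16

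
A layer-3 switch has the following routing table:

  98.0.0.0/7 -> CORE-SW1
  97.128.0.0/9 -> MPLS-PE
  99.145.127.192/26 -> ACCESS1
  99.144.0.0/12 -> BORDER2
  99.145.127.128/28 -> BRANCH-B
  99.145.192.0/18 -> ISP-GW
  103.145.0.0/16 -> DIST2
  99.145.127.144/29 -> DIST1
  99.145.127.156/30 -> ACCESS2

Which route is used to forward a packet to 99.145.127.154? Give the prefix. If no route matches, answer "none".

Entries matching 99.145.127.154:
  98.0.0.0/7 (98.0.0.0 - 99.255.255.255)
  99.144.0.0/12 (99.144.0.0 - 99.159.255.255)
Most specific is 99.144.0.0/12.

99.144.0.0/12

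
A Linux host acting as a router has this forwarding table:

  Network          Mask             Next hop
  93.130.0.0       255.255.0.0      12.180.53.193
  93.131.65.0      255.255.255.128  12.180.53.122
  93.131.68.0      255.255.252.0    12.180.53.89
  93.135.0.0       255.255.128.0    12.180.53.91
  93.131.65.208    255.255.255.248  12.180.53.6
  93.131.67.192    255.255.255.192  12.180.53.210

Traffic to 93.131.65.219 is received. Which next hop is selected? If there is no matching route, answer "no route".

No entry's prefix contains 93.131.65.219; there is no default route.

no route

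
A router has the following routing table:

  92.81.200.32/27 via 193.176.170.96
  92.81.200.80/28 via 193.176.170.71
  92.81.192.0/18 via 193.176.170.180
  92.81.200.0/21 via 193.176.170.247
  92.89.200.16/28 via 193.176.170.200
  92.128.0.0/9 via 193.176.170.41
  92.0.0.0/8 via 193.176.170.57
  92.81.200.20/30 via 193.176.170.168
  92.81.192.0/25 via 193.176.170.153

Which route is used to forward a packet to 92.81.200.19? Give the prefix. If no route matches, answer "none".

Entries matching 92.81.200.19:
  92.0.0.0/8 (92.0.0.0 - 92.255.255.255)
  92.81.192.0/18 (92.81.192.0 - 92.81.255.255)
  92.81.200.0/21 (92.81.200.0 - 92.81.207.255)
Most specific is 92.81.200.0/21.

92.81.200.0/21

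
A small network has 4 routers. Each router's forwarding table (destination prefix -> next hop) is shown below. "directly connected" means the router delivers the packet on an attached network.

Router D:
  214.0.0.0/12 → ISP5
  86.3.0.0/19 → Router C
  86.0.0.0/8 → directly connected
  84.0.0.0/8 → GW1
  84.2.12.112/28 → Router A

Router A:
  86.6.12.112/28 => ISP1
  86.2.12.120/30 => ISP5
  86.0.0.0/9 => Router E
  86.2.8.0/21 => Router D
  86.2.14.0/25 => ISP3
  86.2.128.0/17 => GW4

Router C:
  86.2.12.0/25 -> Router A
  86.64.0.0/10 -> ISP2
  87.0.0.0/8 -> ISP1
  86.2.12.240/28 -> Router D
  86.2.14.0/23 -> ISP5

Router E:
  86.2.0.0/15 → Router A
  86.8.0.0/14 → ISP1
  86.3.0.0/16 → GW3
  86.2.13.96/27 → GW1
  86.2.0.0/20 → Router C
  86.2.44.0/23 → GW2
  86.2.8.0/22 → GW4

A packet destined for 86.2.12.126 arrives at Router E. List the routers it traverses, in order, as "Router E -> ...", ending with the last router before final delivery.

Router E -> Router C -> Router A -> Router D

At Router E: longest match for 86.2.12.126 is 86.2.0.0/20 -> Router C
At Router C: longest match for 86.2.12.126 is 86.2.12.0/25 -> Router A
At Router A: longest match for 86.2.12.126 is 86.2.8.0/21 -> Router D
At Router D: longest match for 86.2.12.126 is 86.0.0.0/8 -> directly connected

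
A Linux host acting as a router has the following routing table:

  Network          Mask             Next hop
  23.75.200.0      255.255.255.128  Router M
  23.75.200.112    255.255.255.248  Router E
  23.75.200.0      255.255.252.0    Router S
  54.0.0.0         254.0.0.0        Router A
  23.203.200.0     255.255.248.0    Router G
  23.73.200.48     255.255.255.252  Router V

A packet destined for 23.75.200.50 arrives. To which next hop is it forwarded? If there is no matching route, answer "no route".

Routes whose prefix contains 23.75.200.50:
  23.75.200.0/22 (23.75.200.0 - 23.75.203.255) -> Router S
  23.75.200.0/25 (23.75.200.0 - 23.75.200.127) -> Router M
More-specific entries that do NOT match:
  23.73.200.48/30 (23.73.200.48 - 23.73.200.51) does not contain 23.75.200.50
  23.75.200.112/29 (23.75.200.112 - 23.75.200.119) does not contain 23.75.200.50
Longest matching prefix is /25 -> next hop Router M.

Router M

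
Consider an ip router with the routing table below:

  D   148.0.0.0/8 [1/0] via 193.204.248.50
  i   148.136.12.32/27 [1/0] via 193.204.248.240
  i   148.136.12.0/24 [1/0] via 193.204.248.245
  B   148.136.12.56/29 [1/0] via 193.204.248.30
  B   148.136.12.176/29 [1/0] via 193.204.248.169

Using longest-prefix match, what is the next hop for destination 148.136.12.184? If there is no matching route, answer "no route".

Routes whose prefix contains 148.136.12.184:
  148.0.0.0/8 (148.0.0.0 - 148.255.255.255) -> 193.204.248.50
  148.136.12.0/24 (148.136.12.0 - 148.136.12.255) -> 193.204.248.245
More-specific entries that do NOT match:
  148.136.12.56/29 (148.136.12.56 - 148.136.12.63) does not contain 148.136.12.184
  148.136.12.176/29 (148.136.12.176 - 148.136.12.183) does not contain 148.136.12.184
  148.136.12.32/27 (148.136.12.32 - 148.136.12.63) does not contain 148.136.12.184
Longest matching prefix is /24 -> next hop 193.204.248.245.

193.204.248.245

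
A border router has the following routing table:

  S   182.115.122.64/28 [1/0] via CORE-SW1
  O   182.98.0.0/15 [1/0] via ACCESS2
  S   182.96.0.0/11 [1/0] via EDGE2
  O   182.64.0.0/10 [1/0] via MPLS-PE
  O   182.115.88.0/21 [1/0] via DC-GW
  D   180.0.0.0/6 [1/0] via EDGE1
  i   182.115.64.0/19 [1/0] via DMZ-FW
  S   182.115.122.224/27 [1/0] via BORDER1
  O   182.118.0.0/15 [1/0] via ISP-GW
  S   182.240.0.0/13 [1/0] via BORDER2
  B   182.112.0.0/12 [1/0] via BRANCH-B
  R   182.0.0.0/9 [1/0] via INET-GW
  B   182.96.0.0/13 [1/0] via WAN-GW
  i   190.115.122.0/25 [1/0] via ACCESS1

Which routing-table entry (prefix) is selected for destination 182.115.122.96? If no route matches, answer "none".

Entries matching 182.115.122.96:
  180.0.0.0/6 (180.0.0.0 - 183.255.255.255)
  182.0.0.0/9 (182.0.0.0 - 182.127.255.255)
  182.64.0.0/10 (182.64.0.0 - 182.127.255.255)
  182.96.0.0/11 (182.96.0.0 - 182.127.255.255)
  182.112.0.0/12 (182.112.0.0 - 182.127.255.255)
Most specific is 182.112.0.0/12.

182.112.0.0/12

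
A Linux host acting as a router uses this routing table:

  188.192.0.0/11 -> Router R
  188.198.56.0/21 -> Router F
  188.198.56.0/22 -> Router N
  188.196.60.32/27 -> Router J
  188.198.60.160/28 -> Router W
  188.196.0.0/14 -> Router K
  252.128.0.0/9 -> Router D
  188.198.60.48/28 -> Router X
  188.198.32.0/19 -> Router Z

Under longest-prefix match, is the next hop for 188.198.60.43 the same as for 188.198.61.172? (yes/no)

188.198.60.43: longest match 188.198.56.0/21 -> Router F
188.198.61.172: longest match 188.198.56.0/21 -> Router F

yes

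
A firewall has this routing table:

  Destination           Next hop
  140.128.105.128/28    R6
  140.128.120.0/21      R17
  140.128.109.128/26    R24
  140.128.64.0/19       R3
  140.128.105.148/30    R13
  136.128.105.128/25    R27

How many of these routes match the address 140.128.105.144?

0

No listed prefix contains 140.128.105.144.
Total matching entries: 0.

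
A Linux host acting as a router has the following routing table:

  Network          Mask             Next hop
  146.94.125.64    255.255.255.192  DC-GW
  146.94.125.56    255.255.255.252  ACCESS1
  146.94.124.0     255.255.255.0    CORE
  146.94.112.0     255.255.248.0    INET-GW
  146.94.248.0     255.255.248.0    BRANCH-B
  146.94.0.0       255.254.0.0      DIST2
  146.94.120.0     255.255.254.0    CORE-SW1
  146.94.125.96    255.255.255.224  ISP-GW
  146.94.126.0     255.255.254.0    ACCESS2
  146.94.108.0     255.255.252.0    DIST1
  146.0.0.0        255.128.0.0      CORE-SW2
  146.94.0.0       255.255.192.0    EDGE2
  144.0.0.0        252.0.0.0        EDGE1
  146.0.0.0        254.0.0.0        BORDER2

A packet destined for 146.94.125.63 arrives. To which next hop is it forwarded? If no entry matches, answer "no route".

DIST2

Routes whose prefix contains 146.94.125.63:
  144.0.0.0/6 (144.0.0.0 - 147.255.255.255) -> EDGE1
  146.0.0.0/7 (146.0.0.0 - 147.255.255.255) -> BORDER2
  146.0.0.0/9 (146.0.0.0 - 146.127.255.255) -> CORE-SW2
  146.94.0.0/15 (146.94.0.0 - 146.95.255.255) -> DIST2
More-specific entries that do NOT match:
  146.94.125.56/30 (146.94.125.56 - 146.94.125.59) does not contain 146.94.125.63
  146.94.125.96/27 (146.94.125.96 - 146.94.125.127) does not contain 146.94.125.63
  146.94.125.64/26 (146.94.125.64 - 146.94.125.127) does not contain 146.94.125.63
  146.94.124.0/24 (146.94.124.0 - 146.94.124.255) does not contain 146.94.125.63
  146.94.120.0/23 (146.94.120.0 - 146.94.121.255) does not contain 146.94.125.63
  146.94.126.0/23 (146.94.126.0 - 146.94.127.255) does not contain 146.94.125.63
  146.94.108.0/22 (146.94.108.0 - 146.94.111.255) does not contain 146.94.125.63
  146.94.112.0/21 (146.94.112.0 - 146.94.119.255) does not contain 146.94.125.63
  146.94.248.0/21 (146.94.248.0 - 146.94.255.255) does not contain 146.94.125.63
  146.94.0.0/18 (146.94.0.0 - 146.94.63.255) does not contain 146.94.125.63
Longest matching prefix is /15 -> next hop DIST2.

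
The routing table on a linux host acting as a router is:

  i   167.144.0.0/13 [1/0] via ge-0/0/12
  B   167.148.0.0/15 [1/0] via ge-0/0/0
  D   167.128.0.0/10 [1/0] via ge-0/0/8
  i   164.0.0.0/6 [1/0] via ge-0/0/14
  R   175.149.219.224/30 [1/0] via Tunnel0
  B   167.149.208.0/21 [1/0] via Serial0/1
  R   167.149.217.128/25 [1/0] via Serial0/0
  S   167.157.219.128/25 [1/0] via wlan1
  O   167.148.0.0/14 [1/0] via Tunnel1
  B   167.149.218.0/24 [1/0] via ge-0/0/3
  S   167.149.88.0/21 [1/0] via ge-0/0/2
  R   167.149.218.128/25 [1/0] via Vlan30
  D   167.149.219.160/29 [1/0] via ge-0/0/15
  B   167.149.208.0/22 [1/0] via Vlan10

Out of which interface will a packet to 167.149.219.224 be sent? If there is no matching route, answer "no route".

ge-0/0/0

Routes whose prefix contains 167.149.219.224:
  164.0.0.0/6 (164.0.0.0 - 167.255.255.255) -> ge-0/0/14
  167.128.0.0/10 (167.128.0.0 - 167.191.255.255) -> ge-0/0/8
  167.144.0.0/13 (167.144.0.0 - 167.151.255.255) -> ge-0/0/12
  167.148.0.0/14 (167.148.0.0 - 167.151.255.255) -> Tunnel1
  167.148.0.0/15 (167.148.0.0 - 167.149.255.255) -> ge-0/0/0
More-specific entries that do NOT match:
  175.149.219.224/30 (175.149.219.224 - 175.149.219.227) does not contain 167.149.219.224
  167.149.219.160/29 (167.149.219.160 - 167.149.219.167) does not contain 167.149.219.224
  167.149.217.128/25 (167.149.217.128 - 167.149.217.255) does not contain 167.149.219.224
  167.157.219.128/25 (167.157.219.128 - 167.157.219.255) does not contain 167.149.219.224
  167.149.218.128/25 (167.149.218.128 - 167.149.218.255) does not contain 167.149.219.224
  167.149.218.0/24 (167.149.218.0 - 167.149.218.255) does not contain 167.149.219.224
  167.149.208.0/22 (167.149.208.0 - 167.149.211.255) does not contain 167.149.219.224
  167.149.208.0/21 (167.149.208.0 - 167.149.215.255) does not contain 167.149.219.224
  167.149.88.0/21 (167.149.88.0 - 167.149.95.255) does not contain 167.149.219.224
Longest matching prefix is /15 -> interface ge-0/0/0.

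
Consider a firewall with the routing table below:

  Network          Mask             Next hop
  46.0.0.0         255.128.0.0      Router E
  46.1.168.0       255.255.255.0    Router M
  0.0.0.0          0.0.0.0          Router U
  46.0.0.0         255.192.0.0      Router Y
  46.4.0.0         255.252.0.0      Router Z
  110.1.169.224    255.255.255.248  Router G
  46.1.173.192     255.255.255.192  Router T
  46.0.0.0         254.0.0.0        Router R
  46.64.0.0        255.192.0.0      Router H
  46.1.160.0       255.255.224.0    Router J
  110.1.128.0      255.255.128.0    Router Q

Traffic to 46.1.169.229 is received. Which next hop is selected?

Router J

Routes whose prefix contains 46.1.169.229:
  0.0.0.0/0 (default, matches everything) -> Router U
  46.0.0.0/7 (46.0.0.0 - 47.255.255.255) -> Router R
  46.0.0.0/9 (46.0.0.0 - 46.127.255.255) -> Router E
  46.0.0.0/10 (46.0.0.0 - 46.63.255.255) -> Router Y
  46.1.160.0/19 (46.1.160.0 - 46.1.191.255) -> Router J
More-specific entries that do NOT match:
  110.1.169.224/29 (110.1.169.224 - 110.1.169.231) does not contain 46.1.169.229
  46.1.173.192/26 (46.1.173.192 - 46.1.173.255) does not contain 46.1.169.229
  46.1.168.0/24 (46.1.168.0 - 46.1.168.255) does not contain 46.1.169.229
Longest matching prefix is /19 -> next hop Router J.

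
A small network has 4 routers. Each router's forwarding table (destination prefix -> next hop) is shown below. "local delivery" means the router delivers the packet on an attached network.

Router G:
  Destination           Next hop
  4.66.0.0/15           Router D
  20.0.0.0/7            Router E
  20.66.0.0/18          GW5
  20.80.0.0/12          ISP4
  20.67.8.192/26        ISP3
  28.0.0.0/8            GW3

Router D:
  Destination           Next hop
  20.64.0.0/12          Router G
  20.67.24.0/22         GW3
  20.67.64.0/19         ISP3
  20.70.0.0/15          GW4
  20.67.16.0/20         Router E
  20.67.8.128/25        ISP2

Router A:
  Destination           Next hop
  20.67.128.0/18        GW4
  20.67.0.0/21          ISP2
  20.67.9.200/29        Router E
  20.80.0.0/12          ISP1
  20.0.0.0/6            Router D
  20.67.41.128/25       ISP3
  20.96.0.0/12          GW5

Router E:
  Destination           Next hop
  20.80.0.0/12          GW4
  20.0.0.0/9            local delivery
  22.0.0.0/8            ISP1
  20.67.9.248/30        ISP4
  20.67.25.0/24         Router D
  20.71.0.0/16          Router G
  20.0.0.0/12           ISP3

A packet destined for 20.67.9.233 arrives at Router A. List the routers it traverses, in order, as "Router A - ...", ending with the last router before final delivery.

At Router A: longest match for 20.67.9.233 is 20.0.0.0/6 -> Router D
At Router D: longest match for 20.67.9.233 is 20.64.0.0/12 -> Router G
At Router G: longest match for 20.67.9.233 is 20.0.0.0/7 -> Router E
At Router E: longest match for 20.67.9.233 is 20.0.0.0/9 -> local delivery

Router A - Router D - Router G - Router E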